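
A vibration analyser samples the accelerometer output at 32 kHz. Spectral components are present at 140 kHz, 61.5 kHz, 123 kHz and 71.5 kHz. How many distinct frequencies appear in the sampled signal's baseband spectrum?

4

fs/2 = 16 kHz.
140 kHz mod fs = 12 kHz.
12 kHz ≤ fs/2 = 16 kHz, appears at 12 kHz.
61.5 kHz mod fs = 29.5 kHz.
29.5 kHz > fs/2 = 16 kHz, folds to fs − 29.5 kHz = 2.5 kHz.
123 kHz mod fs = 27 kHz.
27 kHz > fs/2 = 16 kHz, folds to fs − 27 kHz = 5 kHz.
71.5 kHz mod fs = 7.5 kHz.
7.5 kHz ≤ fs/2 = 16 kHz, appears at 7.5 kHz.
Distinct values: {2.5 kHz, 5 kHz, 7.5 kHz, 12 kHz} → 4.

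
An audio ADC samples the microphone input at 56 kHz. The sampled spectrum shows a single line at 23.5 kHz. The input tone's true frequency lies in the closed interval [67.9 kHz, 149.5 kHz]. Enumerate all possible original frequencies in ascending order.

Frequencies that alias to 23.5 kHz are k·fs ± 23.5 kHz for integer k ≥ 0.
k=0: 23.5 kHz.
k=1: 32.5 kHz, 79.5 kHz.
k=2: 88.5 kHz, 135.5 kHz.
k=3: 144.5 kHz, 191.5 kHz.
k=4: 200.5 kHz, 247.5 kHz.
Within [67.9 kHz, 149.5 kHz]: 79.5 kHz, 88.5 kHz, 135.5 kHz, 144.5 kHz.

79.5 kHz, 88.5 kHz, 135.5 kHz, 144.5 kHz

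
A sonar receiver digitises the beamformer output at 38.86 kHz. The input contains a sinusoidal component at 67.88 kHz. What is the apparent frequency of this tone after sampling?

9.84 kHz

67.88 kHz mod fs = 29.02 kHz.
29.02 kHz > fs/2 = 19.43 kHz, folds to fs − 29.02 kHz = 9.84 kHz.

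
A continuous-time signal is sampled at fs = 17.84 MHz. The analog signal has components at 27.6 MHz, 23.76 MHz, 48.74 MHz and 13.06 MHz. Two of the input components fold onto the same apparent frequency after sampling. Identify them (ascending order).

13.06 MHz, 48.74 MHz

fs/2 = 8.92 MHz.
27.6 MHz mod fs = 9.76 MHz.
9.76 MHz > fs/2 = 8.92 MHz, folds to fs − 9.76 MHz = 8.08 MHz.
23.76 MHz mod fs = 5.92 MHz.
5.92 MHz ≤ fs/2 = 8.92 MHz, appears at 5.92 MHz.
48.74 MHz mod fs = 13.06 MHz.
13.06 MHz > fs/2 = 8.92 MHz, folds to fs − 13.06 MHz = 4.78 MHz.
13.06 MHz > fs/2 = 8.92 MHz, folds to fs − 13.06 MHz = 4.78 MHz.
13.06 MHz and 48.74 MHz both map to 4.78 MHz.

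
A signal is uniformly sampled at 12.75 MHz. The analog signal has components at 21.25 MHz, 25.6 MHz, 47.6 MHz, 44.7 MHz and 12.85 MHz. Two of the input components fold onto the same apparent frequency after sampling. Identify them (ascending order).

fs/2 = 6.375 MHz.
21.25 MHz mod fs = 8.5 MHz.
8.5 MHz > fs/2 = 6.375 MHz, folds to fs − 8.5 MHz = 4.25 MHz.
25.6 MHz mod fs = 0.1 MHz.
0.1 MHz ≤ fs/2 = 6.375 MHz, appears at 0.1 MHz.
47.6 MHz mod fs = 9.35 MHz.
9.35 MHz > fs/2 = 6.375 MHz, folds to fs − 9.35 MHz = 3.4 MHz.
44.7 MHz mod fs = 6.45 MHz.
6.45 MHz > fs/2 = 6.375 MHz, folds to fs − 6.45 MHz = 6.3 MHz.
12.85 MHz mod fs = 0.1 MHz.
0.1 MHz ≤ fs/2 = 6.375 MHz, appears at 0.1 MHz.
12.85 MHz and 25.6 MHz both map to 0.1 MHz.

12.85 MHz, 25.6 MHz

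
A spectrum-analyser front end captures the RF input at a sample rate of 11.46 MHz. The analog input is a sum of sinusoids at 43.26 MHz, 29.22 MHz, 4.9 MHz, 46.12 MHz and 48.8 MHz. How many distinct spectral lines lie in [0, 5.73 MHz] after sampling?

5

fs/2 = 5.73 MHz.
43.26 MHz mod fs = 8.88 MHz.
8.88 MHz > fs/2 = 5.73 MHz, folds to fs − 8.88 MHz = 2.58 MHz.
29.22 MHz mod fs = 6.3 MHz.
6.3 MHz > fs/2 = 5.73 MHz, folds to fs − 6.3 MHz = 5.16 MHz.
4.9 MHz ≤ fs/2 = 5.73 MHz, passes unchanged.
46.12 MHz mod fs = 0.28 MHz.
0.28 MHz ≤ fs/2 = 5.73 MHz, appears at 0.28 MHz.
48.8 MHz mod fs = 2.96 MHz.
2.96 MHz ≤ fs/2 = 5.73 MHz, appears at 2.96 MHz.
Distinct values: {0.28 MHz, 2.58 MHz, 2.96 MHz, 4.9 MHz, 5.16 MHz} → 5.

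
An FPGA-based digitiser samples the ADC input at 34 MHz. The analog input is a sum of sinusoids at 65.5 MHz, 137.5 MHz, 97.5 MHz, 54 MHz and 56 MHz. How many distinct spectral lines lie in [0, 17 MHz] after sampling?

5

fs/2 = 17 MHz.
65.5 MHz mod fs = 31.5 MHz.
31.5 MHz > fs/2 = 17 MHz, folds to fs − 31.5 MHz = 2.5 MHz.
137.5 MHz mod fs = 1.5 MHz.
1.5 MHz ≤ fs/2 = 17 MHz, appears at 1.5 MHz.
97.5 MHz mod fs = 29.5 MHz.
29.5 MHz > fs/2 = 17 MHz, folds to fs − 29.5 MHz = 4.5 MHz.
54 MHz mod fs = 20 MHz.
20 MHz > fs/2 = 17 MHz, folds to fs − 20 MHz = 14 MHz.
56 MHz mod fs = 22 MHz.
22 MHz > fs/2 = 17 MHz, folds to fs − 22 MHz = 12 MHz.
Distinct values: {1.5 MHz, 2.5 MHz, 4.5 MHz, 12 MHz, 14 MHz} → 5.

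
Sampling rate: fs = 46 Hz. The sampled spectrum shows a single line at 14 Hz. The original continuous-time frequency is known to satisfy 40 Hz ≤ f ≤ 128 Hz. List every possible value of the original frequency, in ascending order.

60 Hz, 78 Hz, 106 Hz, 124 Hz

Frequencies that alias to 14 Hz are k·fs ± 14 Hz for integer k ≥ 0.
k=0: 14 Hz.
k=1: 32 Hz, 60 Hz.
k=2: 78 Hz, 106 Hz.
k=3: 124 Hz, 152 Hz.
k=4: 170 Hz, 198 Hz.
Within [40 Hz, 128 Hz]: 60 Hz, 78 Hz, 106 Hz, 124 Hz.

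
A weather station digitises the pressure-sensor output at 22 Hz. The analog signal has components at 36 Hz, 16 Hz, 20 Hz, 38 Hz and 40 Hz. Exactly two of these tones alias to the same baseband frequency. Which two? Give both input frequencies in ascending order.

fs/2 = 11 Hz.
36 Hz mod fs = 14 Hz.
14 Hz > fs/2 = 11 Hz, folds to fs − 14 Hz = 8 Hz.
16 Hz > fs/2 = 11 Hz, folds to fs − 16 Hz = 6 Hz.
20 Hz > fs/2 = 11 Hz, folds to fs − 20 Hz = 2 Hz.
38 Hz mod fs = 16 Hz.
16 Hz > fs/2 = 11 Hz, folds to fs − 16 Hz = 6 Hz.
40 Hz mod fs = 18 Hz.
18 Hz > fs/2 = 11 Hz, folds to fs − 18 Hz = 4 Hz.
16 Hz and 38 Hz both map to 6 Hz.

16 Hz, 38 Hz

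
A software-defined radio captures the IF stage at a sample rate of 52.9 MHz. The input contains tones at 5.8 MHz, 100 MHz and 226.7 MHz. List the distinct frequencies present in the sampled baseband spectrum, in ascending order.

fs/2 = 26.45 MHz.
5.8 MHz ≤ fs/2 = 26.45 MHz, passes unchanged.
100 MHz mod fs = 47.1 MHz.
47.1 MHz > fs/2 = 26.45 MHz, folds to fs − 47.1 MHz = 5.8 MHz.
226.7 MHz mod fs = 15.1 MHz.
15.1 MHz ≤ fs/2 = 26.45 MHz, appears at 15.1 MHz.
Distinct values: {5.8 MHz, 15.1 MHz}.

5.8 MHz, 15.1 MHz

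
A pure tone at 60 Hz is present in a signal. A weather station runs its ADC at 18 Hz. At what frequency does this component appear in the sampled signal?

60 Hz mod fs = 6 Hz.
6 Hz ≤ fs/2 = 9 Hz, appears at 6 Hz.

6 Hz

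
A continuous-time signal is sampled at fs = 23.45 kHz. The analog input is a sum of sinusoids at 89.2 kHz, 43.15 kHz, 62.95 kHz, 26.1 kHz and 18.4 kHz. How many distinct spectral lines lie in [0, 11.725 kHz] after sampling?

fs/2 = 11.725 kHz.
89.2 kHz mod fs = 18.85 kHz.
18.85 kHz > fs/2 = 11.725 kHz, folds to fs − 18.85 kHz = 4.6 kHz.
43.15 kHz mod fs = 19.7 kHz.
19.7 kHz > fs/2 = 11.725 kHz, folds to fs − 19.7 kHz = 3.75 kHz.
62.95 kHz mod fs = 16.05 kHz.
16.05 kHz > fs/2 = 11.725 kHz, folds to fs − 16.05 kHz = 7.4 kHz.
26.1 kHz mod fs = 2.65 kHz.
2.65 kHz ≤ fs/2 = 11.725 kHz, appears at 2.65 kHz.
18.4 kHz > fs/2 = 11.725 kHz, folds to fs − 18.4 kHz = 5.05 kHz.
Distinct values: {2.65 kHz, 3.75 kHz, 4.6 kHz, 5.05 kHz, 7.4 kHz} → 5.

5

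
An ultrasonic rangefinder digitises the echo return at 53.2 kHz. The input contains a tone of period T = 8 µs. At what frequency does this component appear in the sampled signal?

T = 8 µs → f = 1/T = 125 kHz.
125 kHz mod fs = 18.6 kHz.
18.6 kHz ≤ fs/2 = 26.6 kHz, appears at 18.6 kHz.

18.6 kHz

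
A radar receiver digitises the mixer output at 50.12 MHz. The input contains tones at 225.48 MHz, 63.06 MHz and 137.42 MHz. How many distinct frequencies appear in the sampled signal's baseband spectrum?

2

fs/2 = 25.06 MHz.
225.48 MHz mod fs = 25 MHz.
25 MHz ≤ fs/2 = 25.06 MHz, appears at 25 MHz.
63.06 MHz mod fs = 12.94 MHz.
12.94 MHz ≤ fs/2 = 25.06 MHz, appears at 12.94 MHz.
137.42 MHz mod fs = 37.18 MHz.
37.18 MHz > fs/2 = 25.06 MHz, folds to fs − 37.18 MHz = 12.94 MHz.
Distinct values: {12.94 MHz, 25 MHz} → 2.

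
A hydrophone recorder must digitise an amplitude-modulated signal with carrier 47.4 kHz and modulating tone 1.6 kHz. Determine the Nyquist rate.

AM sidebands sit at fc ± fm = 45.8 kHz and 49 kHz.
Highest-frequency component: 49 kHz.
Nyquist rate = 2 × 49 kHz = 98 kHz.

98 kHz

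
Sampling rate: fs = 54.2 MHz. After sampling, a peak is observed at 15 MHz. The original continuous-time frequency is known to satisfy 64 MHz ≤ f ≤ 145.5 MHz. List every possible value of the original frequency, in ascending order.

69.2 MHz, 93.4 MHz, 123.4 MHz

Frequencies that alias to 15 MHz are k·fs ± 15 MHz for integer k ≥ 0.
k=0: 15 MHz.
k=1: 39.2 MHz, 69.2 MHz.
k=2: 93.4 MHz, 123.4 MHz.
k=3: 147.6 MHz, 177.6 MHz.
Within [64 MHz, 145.5 MHz]: 69.2 MHz, 93.4 MHz, 123.4 MHz.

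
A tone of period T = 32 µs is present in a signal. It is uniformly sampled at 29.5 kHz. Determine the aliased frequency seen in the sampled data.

T = 32 µs → f = 1/T = 31.25 kHz.
31.25 kHz mod fs = 1.75 kHz.
1.75 kHz ≤ fs/2 = 14.75 kHz, appears at 1.75 kHz.

1.75 kHz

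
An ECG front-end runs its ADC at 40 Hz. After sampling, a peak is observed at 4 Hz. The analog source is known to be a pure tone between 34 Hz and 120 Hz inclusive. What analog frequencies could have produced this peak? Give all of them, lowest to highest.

Frequencies that alias to 4 Hz are k·fs ± 4 Hz for integer k ≥ 0.
k=0: 4 Hz.
k=1: 36 Hz, 44 Hz.
k=2: 76 Hz, 84 Hz.
k=3: 116 Hz, 124 Hz.
k=4: 156 Hz, 164 Hz.
Within [34 Hz, 120 Hz]: 36 Hz, 44 Hz, 76 Hz, 84 Hz, 116 Hz.

36 Hz, 44 Hz, 76 Hz, 84 Hz, 116 Hz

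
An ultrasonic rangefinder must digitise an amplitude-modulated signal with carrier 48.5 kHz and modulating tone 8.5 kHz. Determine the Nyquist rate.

114 kHz

AM sidebands sit at fc ± fm = 40 kHz and 57 kHz.
Highest-frequency component: 57 kHz.
Nyquist rate = 2 × 57 kHz = 114 kHz.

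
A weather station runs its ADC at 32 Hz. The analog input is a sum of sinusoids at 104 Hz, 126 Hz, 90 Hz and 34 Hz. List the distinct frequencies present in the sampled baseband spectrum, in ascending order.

2 Hz, 6 Hz, 8 Hz

fs/2 = 16 Hz.
104 Hz mod fs = 8 Hz.
8 Hz ≤ fs/2 = 16 Hz, appears at 8 Hz.
126 Hz mod fs = 30 Hz.
30 Hz > fs/2 = 16 Hz, folds to fs − 30 Hz = 2 Hz.
90 Hz mod fs = 26 Hz.
26 Hz > fs/2 = 16 Hz, folds to fs − 26 Hz = 6 Hz.
34 Hz mod fs = 2 Hz.
2 Hz ≤ fs/2 = 16 Hz, appears at 2 Hz.
Distinct values: {2 Hz, 6 Hz, 8 Hz}.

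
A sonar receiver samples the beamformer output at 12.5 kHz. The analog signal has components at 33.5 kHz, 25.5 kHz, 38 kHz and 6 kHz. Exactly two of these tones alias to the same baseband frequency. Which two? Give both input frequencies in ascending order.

25.5 kHz, 38 kHz

fs/2 = 6.25 kHz.
33.5 kHz mod fs = 8.5 kHz.
8.5 kHz > fs/2 = 6.25 kHz, folds to fs − 8.5 kHz = 4 kHz.
25.5 kHz mod fs = 0.5 kHz.
0.5 kHz ≤ fs/2 = 6.25 kHz, appears at 0.5 kHz.
38 kHz mod fs = 0.5 kHz.
0.5 kHz ≤ fs/2 = 6.25 kHz, appears at 0.5 kHz.
6 kHz ≤ fs/2 = 6.25 kHz, passes unchanged.
25.5 kHz and 38 kHz both map to 0.5 kHz.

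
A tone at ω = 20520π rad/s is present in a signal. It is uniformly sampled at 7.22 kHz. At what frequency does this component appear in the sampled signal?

3.04 kHz

ω = 20520π rad/s → f = ω/(2π) = 10260 Hz = 10.26 kHz.
10.26 kHz mod fs = 3.04 kHz.
3.04 kHz ≤ fs/2 = 3.61 kHz, appears at 3.04 kHz.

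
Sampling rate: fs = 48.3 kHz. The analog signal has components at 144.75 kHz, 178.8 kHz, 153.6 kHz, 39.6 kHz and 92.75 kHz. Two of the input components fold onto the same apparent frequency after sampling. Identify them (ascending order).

fs/2 = 24.15 kHz.
144.75 kHz mod fs = 48.15 kHz.
48.15 kHz > fs/2 = 24.15 kHz, folds to fs − 48.15 kHz = 0.15 kHz.
178.8 kHz mod fs = 33.9 kHz.
33.9 kHz > fs/2 = 24.15 kHz, folds to fs − 33.9 kHz = 14.4 kHz.
153.6 kHz mod fs = 8.7 kHz.
8.7 kHz ≤ fs/2 = 24.15 kHz, appears at 8.7 kHz.
39.6 kHz > fs/2 = 24.15 kHz, folds to fs − 39.6 kHz = 8.7 kHz.
92.75 kHz mod fs = 44.45 kHz.
44.45 kHz > fs/2 = 24.15 kHz, folds to fs − 44.45 kHz = 3.85 kHz.
39.6 kHz and 153.6 kHz both map to 8.7 kHz.

39.6 kHz, 153.6 kHz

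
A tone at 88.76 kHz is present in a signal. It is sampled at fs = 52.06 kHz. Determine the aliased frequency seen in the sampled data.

15.36 kHz

88.76 kHz mod fs = 36.7 kHz.
36.7 kHz > fs/2 = 26.03 kHz, folds to fs − 36.7 kHz = 15.36 kHz.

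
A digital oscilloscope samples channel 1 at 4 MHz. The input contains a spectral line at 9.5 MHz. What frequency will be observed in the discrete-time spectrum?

9.5 MHz mod fs = 1.5 MHz.
1.5 MHz ≤ fs/2 = 2 MHz, appears at 1.5 MHz.

1.5 MHz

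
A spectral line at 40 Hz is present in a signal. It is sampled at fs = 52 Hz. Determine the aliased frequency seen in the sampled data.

12 Hz

40 Hz > fs/2 = 26 Hz, folds to fs − 40 Hz = 12 Hz.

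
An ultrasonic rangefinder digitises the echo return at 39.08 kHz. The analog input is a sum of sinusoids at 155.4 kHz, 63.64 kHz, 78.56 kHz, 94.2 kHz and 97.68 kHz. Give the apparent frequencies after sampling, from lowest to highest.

fs/2 = 19.54 kHz.
155.4 kHz mod fs = 38.16 kHz.
38.16 kHz > fs/2 = 19.54 kHz, folds to fs − 38.16 kHz = 0.92 kHz.
63.64 kHz mod fs = 24.56 kHz.
24.56 kHz > fs/2 = 19.54 kHz, folds to fs − 24.56 kHz = 14.52 kHz.
78.56 kHz mod fs = 0.4 kHz.
0.4 kHz ≤ fs/2 = 19.54 kHz, appears at 0.4 kHz.
94.2 kHz mod fs = 16.04 kHz.
16.04 kHz ≤ fs/2 = 19.54 kHz, appears at 16.04 kHz.
97.68 kHz mod fs = 19.52 kHz.
19.52 kHz ≤ fs/2 = 19.54 kHz, appears at 19.52 kHz.
Distinct values: {0.4 kHz, 0.92 kHz, 14.52 kHz, 16.04 kHz, 19.52 kHz}.

0.4 kHz, 0.92 kHz, 14.52 kHz, 16.04 kHz, 19.52 kHz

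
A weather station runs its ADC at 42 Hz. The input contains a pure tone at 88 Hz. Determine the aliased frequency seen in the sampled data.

88 Hz mod fs = 4 Hz.
4 Hz ≤ fs/2 = 21 Hz, appears at 4 Hz.

4 Hz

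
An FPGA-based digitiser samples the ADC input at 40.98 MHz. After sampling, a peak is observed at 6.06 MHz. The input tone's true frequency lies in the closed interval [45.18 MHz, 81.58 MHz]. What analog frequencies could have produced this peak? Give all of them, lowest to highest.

47.04 MHz, 75.9 MHz

Frequencies that alias to 6.06 MHz are k·fs ± 6.06 MHz for integer k ≥ 0.
k=0: 6.06 MHz.
k=1: 34.92 MHz, 47.04 MHz.
k=2: 75.9 MHz, 88.02 MHz.
k=3: 116.88 MHz, 129 MHz.
Within [45.18 MHz, 81.58 MHz]: 47.04 MHz, 75.9 MHz.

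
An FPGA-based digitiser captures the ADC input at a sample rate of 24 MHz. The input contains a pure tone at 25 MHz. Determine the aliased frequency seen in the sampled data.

1 MHz

25 MHz mod fs = 1 MHz.
1 MHz ≤ fs/2 = 12 MHz, appears at 1 MHz.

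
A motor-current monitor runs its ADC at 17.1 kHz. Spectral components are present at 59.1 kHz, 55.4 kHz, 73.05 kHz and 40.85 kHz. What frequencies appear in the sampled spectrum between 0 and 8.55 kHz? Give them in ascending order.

4.1 kHz, 4.65 kHz, 6.65 kHz, 7.8 kHz

fs/2 = 8.55 kHz.
59.1 kHz mod fs = 7.8 kHz.
7.8 kHz ≤ fs/2 = 8.55 kHz, appears at 7.8 kHz.
55.4 kHz mod fs = 4.1 kHz.
4.1 kHz ≤ fs/2 = 8.55 kHz, appears at 4.1 kHz.
73.05 kHz mod fs = 4.65 kHz.
4.65 kHz ≤ fs/2 = 8.55 kHz, appears at 4.65 kHz.
40.85 kHz mod fs = 6.65 kHz.
6.65 kHz ≤ fs/2 = 8.55 kHz, appears at 6.65 kHz.
Distinct values: {4.1 kHz, 4.65 kHz, 6.65 kHz, 7.8 kHz}.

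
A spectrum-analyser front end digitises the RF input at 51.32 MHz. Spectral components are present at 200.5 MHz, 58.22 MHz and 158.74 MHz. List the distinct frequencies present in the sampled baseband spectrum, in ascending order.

fs/2 = 25.66 MHz.
200.5 MHz mod fs = 46.54 MHz.
46.54 MHz > fs/2 = 25.66 MHz, folds to fs − 46.54 MHz = 4.78 MHz.
58.22 MHz mod fs = 6.9 MHz.
6.9 MHz ≤ fs/2 = 25.66 MHz, appears at 6.9 MHz.
158.74 MHz mod fs = 4.78 MHz.
4.78 MHz ≤ fs/2 = 25.66 MHz, appears at 4.78 MHz.
Distinct values: {4.78 MHz, 6.9 MHz}.

4.78 MHz, 6.9 MHz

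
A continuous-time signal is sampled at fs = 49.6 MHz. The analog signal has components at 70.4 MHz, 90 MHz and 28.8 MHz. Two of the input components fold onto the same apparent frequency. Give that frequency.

fs/2 = 24.8 MHz.
70.4 MHz mod fs = 20.8 MHz.
20.8 MHz ≤ fs/2 = 24.8 MHz, appears at 20.8 MHz.
90 MHz mod fs = 40.4 MHz.
40.4 MHz > fs/2 = 24.8 MHz, folds to fs − 40.4 MHz = 9.2 MHz.
28.8 MHz > fs/2 = 24.8 MHz, folds to fs − 28.8 MHz = 20.8 MHz.
28.8 MHz and 70.4 MHz both map to 20.8 MHz.

20.8 MHz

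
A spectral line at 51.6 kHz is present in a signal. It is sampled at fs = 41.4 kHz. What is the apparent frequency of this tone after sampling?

10.2 kHz

51.6 kHz mod fs = 10.2 kHz.
10.2 kHz ≤ fs/2 = 20.7 kHz, appears at 10.2 kHz.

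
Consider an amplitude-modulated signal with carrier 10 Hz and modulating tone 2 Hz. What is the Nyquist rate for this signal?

AM sidebands sit at fc ± fm = 8 Hz and 12 Hz.
Highest-frequency component: 12 Hz.
Nyquist rate = 2 × 12 Hz = 24 Hz.

24 Hz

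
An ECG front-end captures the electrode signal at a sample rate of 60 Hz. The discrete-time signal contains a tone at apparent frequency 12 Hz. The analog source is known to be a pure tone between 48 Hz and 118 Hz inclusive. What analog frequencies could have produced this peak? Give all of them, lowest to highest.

Frequencies that alias to 12 Hz are k·fs ± 12 Hz for integer k ≥ 0.
k=0: 12 Hz.
k=1: 48 Hz, 72 Hz.
k=2: 108 Hz, 132 Hz.
k=3: 168 Hz, 192 Hz.
Within [48 Hz, 118 Hz]: 48 Hz, 72 Hz, 108 Hz.

48 Hz, 72 Hz, 108 Hz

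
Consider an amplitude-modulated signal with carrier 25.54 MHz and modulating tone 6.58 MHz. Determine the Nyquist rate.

AM sidebands sit at fc ± fm = 18.96 MHz and 32.12 MHz.
Highest-frequency component: 32.12 MHz.
Nyquist rate = 2 × 32.12 MHz = 64.24 MHz.

64.24 MHz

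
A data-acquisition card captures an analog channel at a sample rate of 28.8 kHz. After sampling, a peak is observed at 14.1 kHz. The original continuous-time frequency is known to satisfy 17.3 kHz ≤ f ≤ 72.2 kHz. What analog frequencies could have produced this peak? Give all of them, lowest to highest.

Frequencies that alias to 14.1 kHz are k·fs ± 14.1 kHz for integer k ≥ 0.
k=0: 14.1 kHz.
k=1: 14.7 kHz, 42.9 kHz.
k=2: 43.5 kHz, 71.7 kHz.
k=3: 72.3 kHz, 100.5 kHz.
Within [17.3 kHz, 72.2 kHz]: 42.9 kHz, 43.5 kHz, 71.7 kHz.

42.9 kHz, 43.5 kHz, 71.7 kHz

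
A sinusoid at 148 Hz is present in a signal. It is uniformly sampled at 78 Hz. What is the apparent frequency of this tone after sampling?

148 Hz mod fs = 70 Hz.
70 Hz > fs/2 = 39 Hz, folds to fs − 70 Hz = 8 Hz.

8 Hz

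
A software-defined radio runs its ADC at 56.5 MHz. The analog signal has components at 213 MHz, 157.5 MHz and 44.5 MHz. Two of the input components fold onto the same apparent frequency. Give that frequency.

fs/2 = 28.25 MHz.
213 MHz mod fs = 43.5 MHz.
43.5 MHz > fs/2 = 28.25 MHz, folds to fs − 43.5 MHz = 13 MHz.
157.5 MHz mod fs = 44.5 MHz.
44.5 MHz > fs/2 = 28.25 MHz, folds to fs − 44.5 MHz = 12 MHz.
44.5 MHz > fs/2 = 28.25 MHz, folds to fs − 44.5 MHz = 12 MHz.
44.5 MHz and 157.5 MHz both map to 12 MHz.

12 MHz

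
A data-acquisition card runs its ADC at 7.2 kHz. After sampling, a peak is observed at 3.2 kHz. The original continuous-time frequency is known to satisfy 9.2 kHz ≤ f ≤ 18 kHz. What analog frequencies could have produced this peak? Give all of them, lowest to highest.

10.4 kHz, 11.2 kHz, 17.6 kHz

Frequencies that alias to 3.2 kHz are k·fs ± 3.2 kHz for integer k ≥ 0.
k=0: 3.2 kHz.
k=1: 4 kHz, 10.4 kHz.
k=2: 11.2 kHz, 17.6 kHz.
k=3: 18.4 kHz, 24.8 kHz.
Within [9.2 kHz, 18 kHz]: 10.4 kHz, 11.2 kHz, 17.6 kHz.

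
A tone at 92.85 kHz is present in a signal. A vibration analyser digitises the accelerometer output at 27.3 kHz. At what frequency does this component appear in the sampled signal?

92.85 kHz mod fs = 10.95 kHz.
10.95 kHz ≤ fs/2 = 13.65 kHz, appears at 10.95 kHz.

10.95 kHz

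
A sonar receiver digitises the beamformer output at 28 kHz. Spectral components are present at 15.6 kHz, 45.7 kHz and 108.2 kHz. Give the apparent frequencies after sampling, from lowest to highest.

fs/2 = 14 kHz.
15.6 kHz > fs/2 = 14 kHz, folds to fs − 15.6 kHz = 12.4 kHz.
45.7 kHz mod fs = 17.7 kHz.
17.7 kHz > fs/2 = 14 kHz, folds to fs − 17.7 kHz = 10.3 kHz.
108.2 kHz mod fs = 24.2 kHz.
24.2 kHz > fs/2 = 14 kHz, folds to fs − 24.2 kHz = 3.8 kHz.
Distinct values: {3.8 kHz, 10.3 kHz, 12.4 kHz}.

3.8 kHz, 10.3 kHz, 12.4 kHz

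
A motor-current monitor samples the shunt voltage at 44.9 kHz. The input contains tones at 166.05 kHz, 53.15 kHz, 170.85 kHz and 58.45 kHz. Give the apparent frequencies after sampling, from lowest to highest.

8.25 kHz, 8.75 kHz, 13.55 kHz

fs/2 = 22.45 kHz.
166.05 kHz mod fs = 31.35 kHz.
31.35 kHz > fs/2 = 22.45 kHz, folds to fs − 31.35 kHz = 13.55 kHz.
53.15 kHz mod fs = 8.25 kHz.
8.25 kHz ≤ fs/2 = 22.45 kHz, appears at 8.25 kHz.
170.85 kHz mod fs = 36.15 kHz.
36.15 kHz > fs/2 = 22.45 kHz, folds to fs − 36.15 kHz = 8.75 kHz.
58.45 kHz mod fs = 13.55 kHz.
13.55 kHz ≤ fs/2 = 22.45 kHz, appears at 13.55 kHz.
Distinct values: {8.25 kHz, 8.75 kHz, 13.55 kHz}.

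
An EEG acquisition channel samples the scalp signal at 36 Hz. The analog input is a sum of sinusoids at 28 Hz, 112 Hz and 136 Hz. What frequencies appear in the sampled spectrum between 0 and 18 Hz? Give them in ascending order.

fs/2 = 18 Hz.
28 Hz > fs/2 = 18 Hz, folds to fs − 28 Hz = 8 Hz.
112 Hz mod fs = 4 Hz.
4 Hz ≤ fs/2 = 18 Hz, appears at 4 Hz.
136 Hz mod fs = 28 Hz.
28 Hz > fs/2 = 18 Hz, folds to fs − 28 Hz = 8 Hz.
Distinct values: {4 Hz, 8 Hz}.

4 Hz, 8 Hz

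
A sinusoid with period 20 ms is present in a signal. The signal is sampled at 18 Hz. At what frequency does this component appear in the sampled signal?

4 Hz

T = 20 ms → f = 1/T = 50 Hz.
50 Hz mod fs = 14 Hz.
14 Hz > fs/2 = 9 Hz, folds to fs − 14 Hz = 4 Hz.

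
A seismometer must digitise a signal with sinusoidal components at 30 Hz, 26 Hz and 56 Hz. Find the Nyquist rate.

Highest-frequency component: 56 Hz.
Nyquist rate = 2 × 56 Hz = 112 Hz.

112 Hz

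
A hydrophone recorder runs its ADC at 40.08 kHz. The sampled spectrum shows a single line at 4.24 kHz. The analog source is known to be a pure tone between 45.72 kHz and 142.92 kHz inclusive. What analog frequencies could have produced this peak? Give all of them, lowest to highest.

Frequencies that alias to 4.24 kHz are k·fs ± 4.24 kHz for integer k ≥ 0.
k=0: 4.24 kHz.
k=1: 35.84 kHz, 44.32 kHz.
k=2: 75.92 kHz, 84.4 kHz.
k=3: 116 kHz, 124.48 kHz.
k=4: 156.08 kHz, 164.56 kHz.
Within [45.72 kHz, 142.92 kHz]: 75.92 kHz, 84.4 kHz, 116 kHz, 124.48 kHz.

75.92 kHz, 84.4 kHz, 116 kHz, 124.48 kHz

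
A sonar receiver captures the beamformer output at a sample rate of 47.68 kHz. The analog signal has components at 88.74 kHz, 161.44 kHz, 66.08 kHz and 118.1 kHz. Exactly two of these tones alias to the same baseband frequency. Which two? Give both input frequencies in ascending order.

fs/2 = 23.84 kHz.
88.74 kHz mod fs = 41.06 kHz.
41.06 kHz > fs/2 = 23.84 kHz, folds to fs − 41.06 kHz = 6.62 kHz.
161.44 kHz mod fs = 18.4 kHz.
18.4 kHz ≤ fs/2 = 23.84 kHz, appears at 18.4 kHz.
66.08 kHz mod fs = 18.4 kHz.
18.4 kHz ≤ fs/2 = 23.84 kHz, appears at 18.4 kHz.
118.1 kHz mod fs = 22.74 kHz.
22.74 kHz ≤ fs/2 = 23.84 kHz, appears at 22.74 kHz.
66.08 kHz and 161.44 kHz both map to 18.4 kHz.

66.08 kHz, 161.44 kHz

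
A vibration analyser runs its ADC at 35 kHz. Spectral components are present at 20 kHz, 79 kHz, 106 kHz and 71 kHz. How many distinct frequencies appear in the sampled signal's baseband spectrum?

fs/2 = 17.5 kHz.
20 kHz > fs/2 = 17.5 kHz, folds to fs − 20 kHz = 15 kHz.
79 kHz mod fs = 9 kHz.
9 kHz ≤ fs/2 = 17.5 kHz, appears at 9 kHz.
106 kHz mod fs = 1 kHz.
1 kHz ≤ fs/2 = 17.5 kHz, appears at 1 kHz.
71 kHz mod fs = 1 kHz.
1 kHz ≤ fs/2 = 17.5 kHz, appears at 1 kHz.
Distinct values: {1 kHz, 9 kHz, 15 kHz} → 3.

3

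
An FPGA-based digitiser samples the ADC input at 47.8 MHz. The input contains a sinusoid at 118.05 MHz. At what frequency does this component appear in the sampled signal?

22.45 MHz

118.05 MHz mod fs = 22.45 MHz.
22.45 MHz ≤ fs/2 = 23.9 MHz, appears at 22.45 MHz.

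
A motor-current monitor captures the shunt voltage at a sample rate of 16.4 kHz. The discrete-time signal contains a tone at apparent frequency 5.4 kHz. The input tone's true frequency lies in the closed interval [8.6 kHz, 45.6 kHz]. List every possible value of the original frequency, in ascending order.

11 kHz, 21.8 kHz, 27.4 kHz, 38.2 kHz, 43.8 kHz

Frequencies that alias to 5.4 kHz are k·fs ± 5.4 kHz for integer k ≥ 0.
k=0: 5.4 kHz.
k=1: 11 kHz, 21.8 kHz.
k=2: 27.4 kHz, 38.2 kHz.
k=3: 43.8 kHz, 54.6 kHz.
k=4: 60.2 kHz, 71 kHz.
Within [8.6 kHz, 45.6 kHz]: 11 kHz, 21.8 kHz, 27.4 kHz, 38.2 kHz, 43.8 kHz.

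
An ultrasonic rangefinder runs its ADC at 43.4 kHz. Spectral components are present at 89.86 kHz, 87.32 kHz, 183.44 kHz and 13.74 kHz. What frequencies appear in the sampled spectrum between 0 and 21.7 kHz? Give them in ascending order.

0.52 kHz, 3.06 kHz, 9.84 kHz, 13.74 kHz

fs/2 = 21.7 kHz.
89.86 kHz mod fs = 3.06 kHz.
3.06 kHz ≤ fs/2 = 21.7 kHz, appears at 3.06 kHz.
87.32 kHz mod fs = 0.52 kHz.
0.52 kHz ≤ fs/2 = 21.7 kHz, appears at 0.52 kHz.
183.44 kHz mod fs = 9.84 kHz.
9.84 kHz ≤ fs/2 = 21.7 kHz, appears at 9.84 kHz.
13.74 kHz ≤ fs/2 = 21.7 kHz, passes unchanged.
Distinct values: {0.52 kHz, 3.06 kHz, 9.84 kHz, 13.74 kHz}.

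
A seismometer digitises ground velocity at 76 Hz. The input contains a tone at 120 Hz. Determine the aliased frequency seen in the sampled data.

120 Hz mod fs = 44 Hz.
44 Hz > fs/2 = 38 Hz, folds to fs − 44 Hz = 32 Hz.

32 Hz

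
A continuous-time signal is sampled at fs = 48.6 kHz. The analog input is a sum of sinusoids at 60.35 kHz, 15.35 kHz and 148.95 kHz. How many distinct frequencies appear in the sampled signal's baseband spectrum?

fs/2 = 24.3 kHz.
60.35 kHz mod fs = 11.75 kHz.
11.75 kHz ≤ fs/2 = 24.3 kHz, appears at 11.75 kHz.
15.35 kHz ≤ fs/2 = 24.3 kHz, passes unchanged.
148.95 kHz mod fs = 3.15 kHz.
3.15 kHz ≤ fs/2 = 24.3 kHz, appears at 3.15 kHz.
Distinct values: {3.15 kHz, 11.75 kHz, 15.35 kHz} → 3.

3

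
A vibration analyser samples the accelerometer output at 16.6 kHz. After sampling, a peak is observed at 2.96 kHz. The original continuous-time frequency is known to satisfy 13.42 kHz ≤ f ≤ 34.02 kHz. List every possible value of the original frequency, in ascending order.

13.64 kHz, 19.56 kHz, 30.24 kHz

Frequencies that alias to 2.96 kHz are k·fs ± 2.96 kHz for integer k ≥ 0.
k=0: 2.96 kHz.
k=1: 13.64 kHz, 19.56 kHz.
k=2: 30.24 kHz, 36.16 kHz.
k=3: 46.84 kHz, 52.76 kHz.
Within [13.42 kHz, 34.02 kHz]: 13.64 kHz, 19.56 kHz, 30.24 kHz.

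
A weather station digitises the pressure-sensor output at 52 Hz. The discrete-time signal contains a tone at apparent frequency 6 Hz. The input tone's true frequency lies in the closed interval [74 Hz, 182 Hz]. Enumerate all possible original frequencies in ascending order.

98 Hz, 110 Hz, 150 Hz, 162 Hz

Frequencies that alias to 6 Hz are k·fs ± 6 Hz for integer k ≥ 0.
k=0: 6 Hz.
k=1: 46 Hz, 58 Hz.
k=2: 98 Hz, 110 Hz.
k=3: 150 Hz, 162 Hz.
k=4: 202 Hz, 214 Hz.
Within [74 Hz, 182 Hz]: 98 Hz, 110 Hz, 150 Hz, 162 Hz.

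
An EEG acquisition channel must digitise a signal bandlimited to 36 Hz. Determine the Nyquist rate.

Nyquist rate = 2 × 36 Hz = 72 Hz.

72 Hz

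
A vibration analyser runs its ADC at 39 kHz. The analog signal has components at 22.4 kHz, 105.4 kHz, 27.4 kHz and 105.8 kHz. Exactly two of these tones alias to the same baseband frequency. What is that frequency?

11.6 kHz

fs/2 = 19.5 kHz.
22.4 kHz > fs/2 = 19.5 kHz, folds to fs − 22.4 kHz = 16.6 kHz.
105.4 kHz mod fs = 27.4 kHz.
27.4 kHz > fs/2 = 19.5 kHz, folds to fs − 27.4 kHz = 11.6 kHz.
27.4 kHz > fs/2 = 19.5 kHz, folds to fs − 27.4 kHz = 11.6 kHz.
105.8 kHz mod fs = 27.8 kHz.
27.8 kHz > fs/2 = 19.5 kHz, folds to fs − 27.8 kHz = 11.2 kHz.
27.4 kHz and 105.4 kHz both map to 11.6 kHz.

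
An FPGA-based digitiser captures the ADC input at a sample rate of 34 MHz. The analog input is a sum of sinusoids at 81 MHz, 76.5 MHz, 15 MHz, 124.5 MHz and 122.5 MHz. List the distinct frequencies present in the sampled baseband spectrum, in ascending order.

8.5 MHz, 11.5 MHz, 13 MHz, 13.5 MHz, 15 MHz

fs/2 = 17 MHz.
81 MHz mod fs = 13 MHz.
13 MHz ≤ fs/2 = 17 MHz, appears at 13 MHz.
76.5 MHz mod fs = 8.5 MHz.
8.5 MHz ≤ fs/2 = 17 MHz, appears at 8.5 MHz.
15 MHz ≤ fs/2 = 17 MHz, passes unchanged.
124.5 MHz mod fs = 22.5 MHz.
22.5 MHz > fs/2 = 17 MHz, folds to fs − 22.5 MHz = 11.5 MHz.
122.5 MHz mod fs = 20.5 MHz.
20.5 MHz > fs/2 = 17 MHz, folds to fs − 20.5 MHz = 13.5 MHz.
Distinct values: {8.5 MHz, 11.5 MHz, 13 MHz, 13.5 MHz, 15 MHz}.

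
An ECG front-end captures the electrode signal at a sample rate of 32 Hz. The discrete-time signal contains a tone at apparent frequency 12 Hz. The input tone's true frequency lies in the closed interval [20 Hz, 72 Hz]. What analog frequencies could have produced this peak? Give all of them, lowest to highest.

20 Hz, 44 Hz, 52 Hz

Frequencies that alias to 12 Hz are k·fs ± 12 Hz for integer k ≥ 0.
k=0: 12 Hz.
k=1: 20 Hz, 44 Hz.
k=2: 52 Hz, 76 Hz.
k=3: 84 Hz, 108 Hz.
Within [20 Hz, 72 Hz]: 20 Hz, 44 Hz, 52 Hz.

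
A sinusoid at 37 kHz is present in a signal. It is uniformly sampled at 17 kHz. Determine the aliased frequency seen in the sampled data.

37 kHz mod fs = 3 kHz.
3 kHz ≤ fs/2 = 8.5 kHz, appears at 3 kHz.

3 kHz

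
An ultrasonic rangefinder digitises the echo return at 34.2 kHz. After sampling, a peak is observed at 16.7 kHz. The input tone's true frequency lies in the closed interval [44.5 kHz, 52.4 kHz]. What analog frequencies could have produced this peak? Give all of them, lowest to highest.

50.9 kHz, 51.7 kHz

Frequencies that alias to 16.7 kHz are k·fs ± 16.7 kHz for integer k ≥ 0.
k=0: 16.7 kHz.
k=1: 17.5 kHz, 50.9 kHz.
k=2: 51.7 kHz, 85.1 kHz.
k=3: 85.9 kHz, 119.3 kHz.
Within [44.5 kHz, 52.4 kHz]: 50.9 kHz, 51.7 kHz.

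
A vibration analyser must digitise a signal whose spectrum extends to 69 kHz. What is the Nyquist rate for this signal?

138 kHz

Nyquist rate = 2 × 69 kHz = 138 kHz.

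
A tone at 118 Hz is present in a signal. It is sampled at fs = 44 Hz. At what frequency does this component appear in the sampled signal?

118 Hz mod fs = 30 Hz.
30 Hz > fs/2 = 22 Hz, folds to fs − 30 Hz = 14 Hz.

14 Hz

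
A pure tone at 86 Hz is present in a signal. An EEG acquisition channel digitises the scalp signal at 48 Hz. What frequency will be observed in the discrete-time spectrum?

86 Hz mod fs = 38 Hz.
38 Hz > fs/2 = 24 Hz, folds to fs − 38 Hz = 10 Hz.

10 Hz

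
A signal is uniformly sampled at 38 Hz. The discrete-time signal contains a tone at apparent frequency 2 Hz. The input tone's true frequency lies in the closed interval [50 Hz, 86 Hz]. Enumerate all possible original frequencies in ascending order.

74 Hz, 78 Hz

Frequencies that alias to 2 Hz are k·fs ± 2 Hz for integer k ≥ 0.
k=0: 2 Hz.
k=1: 36 Hz, 40 Hz.
k=2: 74 Hz, 78 Hz.
k=3: 112 Hz, 116 Hz.
Within [50 Hz, 86 Hz]: 74 Hz, 78 Hz.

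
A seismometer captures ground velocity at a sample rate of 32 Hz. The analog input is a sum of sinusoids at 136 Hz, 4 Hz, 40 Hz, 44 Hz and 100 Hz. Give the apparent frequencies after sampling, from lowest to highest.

4 Hz, 8 Hz, 12 Hz

fs/2 = 16 Hz.
136 Hz mod fs = 8 Hz.
8 Hz ≤ fs/2 = 16 Hz, appears at 8 Hz.
4 Hz ≤ fs/2 = 16 Hz, passes unchanged.
40 Hz mod fs = 8 Hz.
8 Hz ≤ fs/2 = 16 Hz, appears at 8 Hz.
44 Hz mod fs = 12 Hz.
12 Hz ≤ fs/2 = 16 Hz, appears at 12 Hz.
100 Hz mod fs = 4 Hz.
4 Hz ≤ fs/2 = 16 Hz, appears at 4 Hz.
Distinct values: {4 Hz, 8 Hz, 12 Hz}.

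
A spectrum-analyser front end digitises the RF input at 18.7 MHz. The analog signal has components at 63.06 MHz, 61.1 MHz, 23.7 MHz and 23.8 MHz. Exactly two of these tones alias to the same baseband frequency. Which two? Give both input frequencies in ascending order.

fs/2 = 9.35 MHz.
63.06 MHz mod fs = 6.96 MHz.
6.96 MHz ≤ fs/2 = 9.35 MHz, appears at 6.96 MHz.
61.1 MHz mod fs = 5 MHz.
5 MHz ≤ fs/2 = 9.35 MHz, appears at 5 MHz.
23.7 MHz mod fs = 5 MHz.
5 MHz ≤ fs/2 = 9.35 MHz, appears at 5 MHz.
23.8 MHz mod fs = 5.1 MHz.
5.1 MHz ≤ fs/2 = 9.35 MHz, appears at 5.1 MHz.
23.7 MHz and 61.1 MHz both map to 5 MHz.

23.7 MHz, 61.1 MHz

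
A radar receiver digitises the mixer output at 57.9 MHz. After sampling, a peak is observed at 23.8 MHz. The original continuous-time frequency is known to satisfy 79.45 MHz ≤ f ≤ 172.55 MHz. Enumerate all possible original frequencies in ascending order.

Frequencies that alias to 23.8 MHz are k·fs ± 23.8 MHz for integer k ≥ 0.
k=0: 23.8 MHz.
k=1: 34.1 MHz, 81.7 MHz.
k=2: 92 MHz, 139.6 MHz.
k=3: 149.9 MHz, 197.5 MHz.
k=4: 207.8 MHz, 255.4 MHz.
Within [79.45 MHz, 172.55 MHz]: 81.7 MHz, 92 MHz, 139.6 MHz, 149.9 MHz.

81.7 MHz, 92 MHz, 139.6 MHz, 149.9 MHz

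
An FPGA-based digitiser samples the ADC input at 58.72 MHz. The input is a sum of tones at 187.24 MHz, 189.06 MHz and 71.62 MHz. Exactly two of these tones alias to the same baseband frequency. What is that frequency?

12.9 MHz

fs/2 = 29.36 MHz.
187.24 MHz mod fs = 11.08 MHz.
11.08 MHz ≤ fs/2 = 29.36 MHz, appears at 11.08 MHz.
189.06 MHz mod fs = 12.9 MHz.
12.9 MHz ≤ fs/2 = 29.36 MHz, appears at 12.9 MHz.
71.62 MHz mod fs = 12.9 MHz.
12.9 MHz ≤ fs/2 = 29.36 MHz, appears at 12.9 MHz.
71.62 MHz and 189.06 MHz both map to 12.9 MHz.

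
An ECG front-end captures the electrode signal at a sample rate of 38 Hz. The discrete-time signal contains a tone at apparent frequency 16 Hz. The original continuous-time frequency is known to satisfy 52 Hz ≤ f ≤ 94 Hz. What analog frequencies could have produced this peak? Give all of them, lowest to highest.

Frequencies that alias to 16 Hz are k·fs ± 16 Hz for integer k ≥ 0.
k=0: 16 Hz.
k=1: 22 Hz, 54 Hz.
k=2: 60 Hz, 92 Hz.
k=3: 98 Hz, 130 Hz.
Within [52 Hz, 94 Hz]: 54 Hz, 60 Hz, 92 Hz.

54 Hz, 60 Hz, 92 Hz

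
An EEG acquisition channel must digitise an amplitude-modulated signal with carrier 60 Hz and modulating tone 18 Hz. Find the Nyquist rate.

AM sidebands sit at fc ± fm = 42 Hz and 78 Hz.
Highest-frequency component: 78 Hz.
Nyquist rate = 2 × 78 Hz = 156 Hz.

156 Hz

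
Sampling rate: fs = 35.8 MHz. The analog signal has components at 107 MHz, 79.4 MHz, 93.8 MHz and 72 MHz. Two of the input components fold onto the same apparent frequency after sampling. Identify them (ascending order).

72 MHz, 107 MHz

fs/2 = 17.9 MHz.
107 MHz mod fs = 35.4 MHz.
35.4 MHz > fs/2 = 17.9 MHz, folds to fs − 35.4 MHz = 0.4 MHz.
79.4 MHz mod fs = 7.8 MHz.
7.8 MHz ≤ fs/2 = 17.9 MHz, appears at 7.8 MHz.
93.8 MHz mod fs = 22.2 MHz.
22.2 MHz > fs/2 = 17.9 MHz, folds to fs − 22.2 MHz = 13.6 MHz.
72 MHz mod fs = 0.4 MHz.
0.4 MHz ≤ fs/2 = 17.9 MHz, appears at 0.4 MHz.
72 MHz and 107 MHz both map to 0.4 MHz.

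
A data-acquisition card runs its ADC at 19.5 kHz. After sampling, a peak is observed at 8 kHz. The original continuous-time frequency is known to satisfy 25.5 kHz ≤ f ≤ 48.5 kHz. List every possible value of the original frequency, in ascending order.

Frequencies that alias to 8 kHz are k·fs ± 8 kHz for integer k ≥ 0.
k=0: 8 kHz.
k=1: 11.5 kHz, 27.5 kHz.
k=2: 31 kHz, 47 kHz.
k=3: 50.5 kHz, 66.5 kHz.
Within [25.5 kHz, 48.5 kHz]: 27.5 kHz, 31 kHz, 47 kHz.

27.5 kHz, 31 kHz, 47 kHz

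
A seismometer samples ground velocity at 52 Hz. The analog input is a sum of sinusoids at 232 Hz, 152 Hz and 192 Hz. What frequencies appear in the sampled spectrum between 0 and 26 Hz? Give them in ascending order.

4 Hz, 16 Hz, 24 Hz

fs/2 = 26 Hz.
232 Hz mod fs = 24 Hz.
24 Hz ≤ fs/2 = 26 Hz, appears at 24 Hz.
152 Hz mod fs = 48 Hz.
48 Hz > fs/2 = 26 Hz, folds to fs − 48 Hz = 4 Hz.
192 Hz mod fs = 36 Hz.
36 Hz > fs/2 = 26 Hz, folds to fs − 36 Hz = 16 Hz.
Distinct values: {4 Hz, 16 Hz, 24 Hz}.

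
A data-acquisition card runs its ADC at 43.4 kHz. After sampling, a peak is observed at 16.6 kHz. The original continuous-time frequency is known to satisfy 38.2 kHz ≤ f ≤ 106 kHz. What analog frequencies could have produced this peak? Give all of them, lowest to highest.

60 kHz, 70.2 kHz, 103.4 kHz

Frequencies that alias to 16.6 kHz are k·fs ± 16.6 kHz for integer k ≥ 0.
k=0: 16.6 kHz.
k=1: 26.8 kHz, 60 kHz.
k=2: 70.2 kHz, 103.4 kHz.
k=3: 113.6 kHz, 146.8 kHz.
Within [38.2 kHz, 106 kHz]: 60 kHz, 70.2 kHz, 103.4 kHz.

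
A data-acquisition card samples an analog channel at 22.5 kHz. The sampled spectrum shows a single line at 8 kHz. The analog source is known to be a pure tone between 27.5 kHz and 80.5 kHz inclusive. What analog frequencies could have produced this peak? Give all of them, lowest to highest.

30.5 kHz, 37 kHz, 53 kHz, 59.5 kHz, 75.5 kHz

Frequencies that alias to 8 kHz are k·fs ± 8 kHz for integer k ≥ 0.
k=0: 8 kHz.
k=1: 14.5 kHz, 30.5 kHz.
k=2: 37 kHz, 53 kHz.
k=3: 59.5 kHz, 75.5 kHz.
k=4: 82 kHz, 98 kHz.
Within [27.5 kHz, 80.5 kHz]: 30.5 kHz, 37 kHz, 53 kHz, 59.5 kHz, 75.5 kHz.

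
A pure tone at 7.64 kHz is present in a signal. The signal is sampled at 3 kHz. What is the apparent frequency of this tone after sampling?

7.64 kHz mod fs = 1.64 kHz.
1.64 kHz > fs/2 = 1.5 kHz, folds to fs − 1.64 kHz = 1.36 kHz.

1.36 kHz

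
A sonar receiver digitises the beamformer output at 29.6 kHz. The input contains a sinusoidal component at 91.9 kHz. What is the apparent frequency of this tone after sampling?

3.1 kHz

91.9 kHz mod fs = 3.1 kHz.
3.1 kHz ≤ fs/2 = 14.8 kHz, appears at 3.1 kHz.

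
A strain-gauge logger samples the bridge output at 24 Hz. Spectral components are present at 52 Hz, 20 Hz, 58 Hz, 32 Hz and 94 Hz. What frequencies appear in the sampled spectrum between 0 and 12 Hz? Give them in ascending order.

2 Hz, 4 Hz, 8 Hz, 10 Hz

fs/2 = 12 Hz.
52 Hz mod fs = 4 Hz.
4 Hz ≤ fs/2 = 12 Hz, appears at 4 Hz.
20 Hz > fs/2 = 12 Hz, folds to fs − 20 Hz = 4 Hz.
58 Hz mod fs = 10 Hz.
10 Hz ≤ fs/2 = 12 Hz, appears at 10 Hz.
32 Hz mod fs = 8 Hz.
8 Hz ≤ fs/2 = 12 Hz, appears at 8 Hz.
94 Hz mod fs = 22 Hz.
22 Hz > fs/2 = 12 Hz, folds to fs − 22 Hz = 2 Hz.
Distinct values: {2 Hz, 4 Hz, 8 Hz, 10 Hz}.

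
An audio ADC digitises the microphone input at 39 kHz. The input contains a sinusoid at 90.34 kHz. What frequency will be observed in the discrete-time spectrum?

12.34 kHz

90.34 kHz mod fs = 12.34 kHz.
12.34 kHz ≤ fs/2 = 19.5 kHz, appears at 12.34 kHz.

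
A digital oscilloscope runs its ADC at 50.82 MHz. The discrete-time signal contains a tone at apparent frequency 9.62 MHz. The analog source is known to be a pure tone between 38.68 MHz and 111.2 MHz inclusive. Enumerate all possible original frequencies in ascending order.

Frequencies that alias to 9.62 MHz are k·fs ± 9.62 MHz for integer k ≥ 0.
k=0: 9.62 MHz.
k=1: 41.2 MHz, 60.44 MHz.
k=2: 92.02 MHz, 111.26 MHz.
k=3: 142.84 MHz, 162.08 MHz.
Within [38.68 MHz, 111.2 MHz]: 41.2 MHz, 60.44 MHz, 92.02 MHz.

41.2 MHz, 60.44 MHz, 92.02 MHz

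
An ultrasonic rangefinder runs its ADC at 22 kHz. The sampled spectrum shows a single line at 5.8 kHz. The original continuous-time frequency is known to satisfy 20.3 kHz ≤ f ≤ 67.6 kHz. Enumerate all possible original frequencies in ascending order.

Frequencies that alias to 5.8 kHz are k·fs ± 5.8 kHz for integer k ≥ 0.
k=0: 5.8 kHz.
k=1: 16.2 kHz, 27.8 kHz.
k=2: 38.2 kHz, 49.8 kHz.
k=3: 60.2 kHz, 71.8 kHz.
k=4: 82.2 kHz, 93.8 kHz.
Within [20.3 kHz, 67.6 kHz]: 27.8 kHz, 38.2 kHz, 49.8 kHz, 60.2 kHz.

27.8 kHz, 38.2 kHz, 49.8 kHz, 60.2 kHz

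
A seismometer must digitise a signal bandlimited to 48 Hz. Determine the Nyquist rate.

96 Hz

Nyquist rate = 2 × 48 Hz = 96 Hz.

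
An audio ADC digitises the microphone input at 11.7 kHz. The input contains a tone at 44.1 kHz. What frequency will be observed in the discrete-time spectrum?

44.1 kHz mod fs = 9 kHz.
9 kHz > fs/2 = 5.85 kHz, folds to fs − 9 kHz = 2.7 kHz.

2.7 kHz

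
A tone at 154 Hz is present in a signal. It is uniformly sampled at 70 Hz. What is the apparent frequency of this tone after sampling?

154 Hz mod fs = 14 Hz.
14 Hz ≤ fs/2 = 35 Hz, appears at 14 Hz.

14 Hz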